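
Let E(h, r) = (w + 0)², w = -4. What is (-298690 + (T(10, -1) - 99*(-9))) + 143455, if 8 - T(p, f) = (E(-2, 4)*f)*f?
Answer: -154352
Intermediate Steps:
E(h, r) = 16 (E(h, r) = (-4 + 0)² = (-4)² = 16)
T(p, f) = 8 - 16*f² (T(p, f) = 8 - 16*f*f = 8 - 16*f²)
(-298690 + (T(10, -1) - 99*(-9))) + 143455 = (-298690 + ((8 - 16*(-1)²) - 99*(-9))) + 143455 = (-298690 + ((8 - 16*1) + 891)) + 143455 = (-298690 + ((8 - 16) + 891)) + 143455 = (-298690 + (-8 + 891)) + 143455 = (-298690 + 883) + 143455 = -297807 + 143455 = -154352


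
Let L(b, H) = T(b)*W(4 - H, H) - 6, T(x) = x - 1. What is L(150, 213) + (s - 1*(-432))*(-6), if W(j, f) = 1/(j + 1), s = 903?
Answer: -1667477/208 ≈ -8016.7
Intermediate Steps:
W(j, f) = 1/(1 + j)
T(x) = -1 + x
L(b, H) = -6 + (-1 + b)/(5 - H) (L(b, H) = (-1 + b)/(1 + (4 - H)) - 6 = (-1 + b)/(5 - H) - 6 = -6 + (-1 + b)/(5 - H))
L(150, 213) + (s - 1*(-432))*(-6) = (31 - 1*150 - 6*213)/(-5 + 213) + (903 - 1*(-432))*(-6) = (31 - 150 - 1278)/208 + (903 + 432)*(-6) = (1/208)*(-1397) + 1335*(-6) = -1397/208 - 8010 = -1667477/208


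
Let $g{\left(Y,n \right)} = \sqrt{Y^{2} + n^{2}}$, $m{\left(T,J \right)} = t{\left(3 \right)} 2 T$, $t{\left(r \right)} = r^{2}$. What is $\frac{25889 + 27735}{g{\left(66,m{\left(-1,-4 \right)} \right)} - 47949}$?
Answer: $- \frac{857072392}{766367307} - \frac{107248 \sqrt{130}}{766367307} \approx -1.12$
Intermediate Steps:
$m{\left(T,J \right)} = 18 T$ ($m{\left(T,J \right)} = 3^{2} \cdot 2 T = 9 \cdot 2 T = 18 T$)
$\frac{25889 + 27735}{g{\left(66,m{\left(-1,-4 \right)} \right)} - 47949} = \frac{25889 + 27735}{\sqrt{66^{2} + \left(18 \left(-1\right)\right)^{2}} - 47949} = \frac{53624}{\sqrt{4356 + \left(-18\right)^{2}} - 47949} = \frac{53624}{\sqrt{4356 + 324} - 47949} = \frac{53624}{\sqrt{4680} - 47949} = \frac{53624}{6 \sqrt{130} - 47949} = \frac{53624}{-47949 + 6 \sqrt{130}}$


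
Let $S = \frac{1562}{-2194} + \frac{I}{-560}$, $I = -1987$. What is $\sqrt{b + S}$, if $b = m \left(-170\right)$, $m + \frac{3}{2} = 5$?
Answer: $\frac{i \sqrt{13967257116295}}{153580} \approx 24.334 i$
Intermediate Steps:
$m = \frac{7}{2}$ ($m = - \frac{3}{2} + 5 = \frac{7}{2} \approx 3.5$)
$S = \frac{1742379}{614320}$ ($S = \frac{1562}{-2194} - \frac{1987}{-560} = 1562 \left(- \frac{1}{2194}\right) - - \frac{1987}{560} = - \frac{781}{1097} + \frac{1987}{560} = \frac{1742379}{614320} \approx 2.8363$)
$b = -595$ ($b = \frac{7}{2} \left(-170\right) = -595$)
$\sqrt{b + S} = \sqrt{-595 + \frac{1742379}{614320}} = \sqrt{- \frac{363778021}{614320}} = \frac{i \sqrt{13967257116295}}{153580}$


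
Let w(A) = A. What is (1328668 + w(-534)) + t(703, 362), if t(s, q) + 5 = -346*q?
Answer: 1202877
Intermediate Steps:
t(s, q) = -5 - 346*q
(1328668 + w(-534)) + t(703, 362) = (1328668 - 534) + (-5 - 346*362) = 1328134 + (-5 - 125252) = 1328134 - 125257 = 1202877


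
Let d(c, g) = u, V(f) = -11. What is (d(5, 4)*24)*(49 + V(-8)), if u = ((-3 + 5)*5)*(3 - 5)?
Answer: -18240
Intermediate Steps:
u = -20 (u = (2*5)*(-2) = 10*(-2) = -20)
d(c, g) = -20
(d(5, 4)*24)*(49 + V(-8)) = (-20*24)*(49 - 11) = -480*38 = -18240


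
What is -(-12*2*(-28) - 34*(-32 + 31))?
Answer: -706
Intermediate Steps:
-(-12*2*(-28) - 34*(-32 + 31)) = -(-24*(-28) - 34*(-1)) = -(672 + 34) = -1*706 = -706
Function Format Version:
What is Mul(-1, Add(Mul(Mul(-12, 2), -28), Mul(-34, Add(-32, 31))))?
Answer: -706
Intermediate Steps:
Mul(-1, Add(Mul(Mul(-12, 2), -28), Mul(-34, Add(-32, 31)))) = Mul(-1, Add(Mul(-24, -28), Mul(-34, -1))) = Mul(-1, Add(672, 34)) = Mul(-1, 706) = -706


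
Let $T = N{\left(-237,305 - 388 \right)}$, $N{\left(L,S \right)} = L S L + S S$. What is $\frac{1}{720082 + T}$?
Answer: $- \frac{1}{3935056} \approx -2.5413 \cdot 10^{-7}$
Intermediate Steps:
$N{\left(L,S \right)} = S^{2} + S L^{2}$ ($N{\left(L,S \right)} = S L^{2} + S^{2} = S^{2} + S L^{2}$)
$T = -4655138$ ($T = \left(305 - 388\right) \left(\left(305 - 388\right) + \left(-237\right)^{2}\right) = \left(305 - 388\right) \left(\left(305 - 388\right) + 56169\right) = - 83 \left(-83 + 56169\right) = \left(-83\right) 56086 = -4655138$)
$\frac{1}{720082 + T} = \frac{1}{720082 - 4655138} = \frac{1}{-3935056} = - \frac{1}{3935056}$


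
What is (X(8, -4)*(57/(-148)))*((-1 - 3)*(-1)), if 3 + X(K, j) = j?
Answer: 399/37 ≈ 10.784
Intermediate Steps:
X(K, j) = -3 + j
(X(8, -4)*(57/(-148)))*((-1 - 3)*(-1)) = ((-3 - 4)*(57/(-148)))*((-1 - 3)*(-1)) = (-399*(-1)/148)*(-4*(-1)) = -7*(-57/148)*4 = (399/148)*4 = 399/37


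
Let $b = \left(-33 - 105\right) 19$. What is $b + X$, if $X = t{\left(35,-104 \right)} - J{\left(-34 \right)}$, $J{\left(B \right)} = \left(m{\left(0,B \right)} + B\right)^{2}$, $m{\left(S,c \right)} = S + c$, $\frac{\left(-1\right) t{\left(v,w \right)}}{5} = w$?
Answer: $-6726$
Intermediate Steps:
$t{\left(v,w \right)} = - 5 w$
$b = -2622$ ($b = \left(-138\right) 19 = -2622$)
$J{\left(B \right)} = 4 B^{2}$ ($J{\left(B \right)} = \left(\left(0 + B\right) + B\right)^{2} = \left(B + B\right)^{2} = \left(2 B\right)^{2} = 4 B^{2}$)
$X = -4104$ ($X = \left(-5\right) \left(-104\right) - 4 \left(-34\right)^{2} = 520 - 4 \cdot 1156 = 520 - 4624 = -4104$)
$b + X = -2622 - 4104 = -6726$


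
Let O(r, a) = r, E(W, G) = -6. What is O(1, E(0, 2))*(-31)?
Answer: -31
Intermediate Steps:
O(1, E(0, 2))*(-31) = 1*(-31) = -31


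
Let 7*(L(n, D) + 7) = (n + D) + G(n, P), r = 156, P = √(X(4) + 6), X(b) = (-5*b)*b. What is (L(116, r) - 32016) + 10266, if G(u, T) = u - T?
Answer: -151911/7 - I*√74/7 ≈ -21702.0 - 1.2289*I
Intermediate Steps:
X(b) = -5*b²
P = I*√74 (P = √(-5*4² + 6) = √(-5*16 + 6) = √(-80 + 6) = √(-74) = I*√74 ≈ 8.6023*I)
L(n, D) = -7 + D/7 + 2*n/7 - I*√74/7 (L(n, D) = -7 + ((n + D) + (n - I*√74))/7 = -7 + ((D + n) + (n - I*√74))/7 = -7 + (D + 2*n - I*√74)/7 = -7 + (D/7 + 2*n/7 - I*√74/7) = -7 + D/7 + 2*n/7 - I*√74/7)
(L(116, r) - 32016) + 10266 = ((-7 + (⅐)*156 + (2/7)*116 - I*√74/7) - 32016) + 10266 = ((-7 + 156/7 + 232/7 - I*√74/7) - 32016) + 10266 = ((339/7 - I*√74/7) - 32016) + 10266 = (-223773/7 - I*√74/7) + 10266 = -151911/7 - I*√74/7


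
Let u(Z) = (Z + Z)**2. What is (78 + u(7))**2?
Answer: 75076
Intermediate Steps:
u(Z) = 4*Z**2 (u(Z) = (2*Z)**2 = 4*Z**2)
(78 + u(7))**2 = (78 + 4*7**2)**2 = (78 + 4*49)**2 = (78 + 196)**2 = 274**2 = 75076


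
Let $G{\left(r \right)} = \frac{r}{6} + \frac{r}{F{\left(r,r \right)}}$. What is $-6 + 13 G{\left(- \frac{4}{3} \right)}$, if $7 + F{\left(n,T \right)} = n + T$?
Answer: $- \frac{1852}{261} \approx -7.0958$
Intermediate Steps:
$F{\left(n,T \right)} = -7 + T + n$ ($F{\left(n,T \right)} = -7 + \left(n + T\right) = -7 + \left(T + n\right) = -7 + T + n$)
$G{\left(r \right)} = \frac{r}{6} + \frac{r}{-7 + 2 r}$ ($G{\left(r \right)} = \frac{r}{6} + \frac{r}{-7 + r + r} = r \frac{1}{6} + \frac{r}{-7 + 2 r} = \frac{r}{6} + \frac{r}{-7 + 2 r}$)
$-6 + 13 G{\left(- \frac{4}{3} \right)} = -6 + 13 \frac{- \frac{4}{3} \left(-1 + 2 \left(- \frac{4}{3}\right)\right)}{6 \left(-7 + 2 \left(- \frac{4}{3}\right)\right)} = -6 + 13 \frac{\left(-4\right) \frac{1}{3} \left(-1 + 2 \left(\left(-4\right) \frac{1}{3}\right)\right)}{6 \left(-7 + 2 \left(\left(-4\right) \frac{1}{3}\right)\right)} = -6 + 13 \cdot \frac{1}{6} \left(- \frac{4}{3}\right) \frac{1}{-7 + 2 \left(- \frac{4}{3}\right)} \left(-1 + 2 \left(- \frac{4}{3}\right)\right) = -6 + 13 \cdot \frac{1}{6} \left(- \frac{4}{3}\right) \frac{1}{-7 - \frac{8}{3}} \left(-1 - \frac{8}{3}\right) = -6 + 13 \cdot \frac{1}{6} \left(- \frac{4}{3}\right) \frac{1}{- \frac{29}{3}} \left(- \frac{11}{3}\right) = -6 + 13 \cdot \frac{1}{6} \left(- \frac{4}{3}\right) \left(- \frac{3}{29}\right) \left(- \frac{11}{3}\right) = -6 + 13 \left(- \frac{22}{261}\right) = -6 - \frac{286}{261} = - \frac{1852}{261}$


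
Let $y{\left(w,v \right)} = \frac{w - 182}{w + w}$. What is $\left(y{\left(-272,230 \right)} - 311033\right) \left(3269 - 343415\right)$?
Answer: $\frac{14388303184677}{136} \approx 1.058 \cdot 10^{11}$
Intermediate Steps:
$y{\left(w,v \right)} = \frac{-182 + w}{2 w}$
$\left(y{\left(-272,230 \right)} - 311033\right) \left(3269 - 343415\right) = \left(\frac{-182 - 272}{2 \left(-272\right)} - 311033\right) \left(3269 - 343415\right) = \left(\frac{1}{2} \left(- \frac{1}{272}\right) \left(-454\right) - 311033\right) \left(-340146\right) = \left(\frac{227}{272} - 311033\right) \left(-340146\right) = \left(- \frac{84600749}{272}\right) \left(-340146\right) = \frac{14388303184677}{136}$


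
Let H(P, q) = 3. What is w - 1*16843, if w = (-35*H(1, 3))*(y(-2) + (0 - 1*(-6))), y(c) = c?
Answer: -17263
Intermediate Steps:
w = -420 (w = (-35*3)*(-2 + (0 - 1*(-6))) = -105*(-2 + (0 + 6)) = -105*(-2 + 6) = -105*4 = -420)
w - 1*16843 = -420 - 1*16843 = -420 - 16843 = -17263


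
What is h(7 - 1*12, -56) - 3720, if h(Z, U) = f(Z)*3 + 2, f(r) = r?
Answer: -3733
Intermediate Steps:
h(Z, U) = 2 + 3*Z (h(Z, U) = Z*3 + 2 = 3*Z + 2 = 2 + 3*Z)
h(7 - 1*12, -56) - 3720 = (2 + 3*(7 - 1*12)) - 3720 = (2 + 3*(7 - 12)) - 3720 = (2 + 3*(-5)) - 3720 = (2 - 15) - 3720 = -13 - 3720 = -3733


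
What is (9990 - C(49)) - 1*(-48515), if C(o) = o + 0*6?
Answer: 58456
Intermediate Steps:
C(o) = o (C(o) = o + 0 = o)
(9990 - C(49)) - 1*(-48515) = (9990 - 1*49) - 1*(-48515) = (9990 - 49) + 48515 = 9941 + 48515 = 58456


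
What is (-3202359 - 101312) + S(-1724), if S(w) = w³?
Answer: -5127335095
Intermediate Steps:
(-3202359 - 101312) + S(-1724) = (-3202359 - 101312) + (-1724)³ = -3303671 - 5124031424 = -5127335095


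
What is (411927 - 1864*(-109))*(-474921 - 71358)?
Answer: -336017851737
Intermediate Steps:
(411927 - 1864*(-109))*(-474921 - 71358) = (411927 + 203176)*(-546279) = 615103*(-546279) = -336017851737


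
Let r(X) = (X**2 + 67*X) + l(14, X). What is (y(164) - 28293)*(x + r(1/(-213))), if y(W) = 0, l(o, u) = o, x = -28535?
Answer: 12203558567689/15123 ≈ 8.0695e+8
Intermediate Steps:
r(X) = 14 + X**2 + 67*X (r(X) = (X**2 + 67*X) + 14 = 14 + X**2 + 67*X)
(y(164) - 28293)*(x + r(1/(-213))) = (0 - 28293)*(-28535 + (14 + (1/(-213))**2 + 67/(-213))) = -28293*(-28535 + (14 + (-1/213)**2 + 67*(-1/213))) = -28293*(-28535 + (14 + 1/45369 - 67/213)) = -28293*(-28535 + 620896/45369) = -28293*(-1293983519/45369) = 12203558567689/15123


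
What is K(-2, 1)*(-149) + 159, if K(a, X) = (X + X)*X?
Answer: -139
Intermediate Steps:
K(a, X) = 2*X**2 (K(a, X) = (2*X)*X = 2*X**2)
K(-2, 1)*(-149) + 159 = (2*1**2)*(-149) + 159 = (2*1)*(-149) + 159 = 2*(-149) + 159 = -298 + 159 = -139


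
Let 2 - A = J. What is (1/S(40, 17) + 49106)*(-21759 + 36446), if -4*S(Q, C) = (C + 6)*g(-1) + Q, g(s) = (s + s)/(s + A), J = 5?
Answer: 74285524170/103 ≈ 7.2122e+8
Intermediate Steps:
A = -3 (A = 2 - 1*5 = 2 - 5 = -3)
g(s) = 2*s/(-3 + s) (g(s) = (s + s)/(s - 3) = (2*s)/(-3 + s) = 2*s/(-3 + s))
S(Q, C) = -3/4 - Q/4 - C/8 (S(Q, C) = -((C + 6)*(2*(-1)/(-3 - 1)) + Q)/4 = -((6 + C)*(2*(-1)/(-4)) + Q)/4 = -((6 + C)*(2*(-1)*(-1/4)) + Q)/4 = -((6 + C)*(1/2) + Q)/4 = -((3 + C/2) + Q)/4 = -(3 + Q + C/2)/4 = -3/4 - Q/4 - C/8)
(1/S(40, 17) + 49106)*(-21759 + 36446) = (1/(-3/4 - 1/4*40 - 1/8*17) + 49106)*(-21759 + 36446) = (1/(-3/4 - 10 - 17/8) + 49106)*14687 = (1/(-103/8) + 49106)*14687 = (-8/103 + 49106)*14687 = (5057910/103)*14687 = 74285524170/103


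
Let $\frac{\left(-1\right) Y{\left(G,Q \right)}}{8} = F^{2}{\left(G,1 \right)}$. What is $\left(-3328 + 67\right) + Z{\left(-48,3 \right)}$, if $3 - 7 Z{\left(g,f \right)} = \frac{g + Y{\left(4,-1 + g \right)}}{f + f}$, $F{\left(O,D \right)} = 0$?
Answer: $- \frac{22816}{7} \approx -3259.4$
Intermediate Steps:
$Y{\left(G,Q \right)} = 0$ ($Y{\left(G,Q \right)} = - 8 \cdot 0^{2} = \left(-8\right) 0 = 0$)
$Z{\left(g,f \right)} = \frac{3}{7} - \frac{g}{14 f}$ ($Z{\left(g,f \right)} = \frac{3}{7} - \frac{\left(g + 0\right) \frac{1}{f + f}}{7} = \frac{3}{7} - \frac{g \frac{1}{2 f}}{7} = \frac{3}{7} - \frac{\frac{1}{2} g \frac{1}{f}}{7} = \frac{3}{7} - \frac{g}{14 f}$)
$\left(-3328 + 67\right) + Z{\left(-48,3 \right)} = \left(-3328 + 67\right) + \frac{\left(-1\right) \left(-48\right) + 6 \cdot 3}{14 \cdot 3} = -3261 + \frac{1}{14} \cdot \frac{1}{3} \left(48 + 18\right) = -3261 + \frac{1}{14} \cdot \frac{1}{3} \cdot 66 = -3261 + \frac{11}{7} = - \frac{22816}{7}$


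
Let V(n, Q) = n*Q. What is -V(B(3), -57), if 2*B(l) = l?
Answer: 171/2 ≈ 85.500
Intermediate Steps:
B(l) = l/2
V(n, Q) = Q*n
-V(B(3), -57) = -(-57)*(½)*3 = -(-57)*3/2 = -1*(-171/2) = 171/2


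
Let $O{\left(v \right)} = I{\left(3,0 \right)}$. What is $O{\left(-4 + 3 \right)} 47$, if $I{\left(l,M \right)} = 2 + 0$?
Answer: $94$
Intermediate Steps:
$I{\left(l,M \right)} = 2$
$O{\left(v \right)} = 2$
$O{\left(-4 + 3 \right)} 47 = 2 \cdot 47 = 94$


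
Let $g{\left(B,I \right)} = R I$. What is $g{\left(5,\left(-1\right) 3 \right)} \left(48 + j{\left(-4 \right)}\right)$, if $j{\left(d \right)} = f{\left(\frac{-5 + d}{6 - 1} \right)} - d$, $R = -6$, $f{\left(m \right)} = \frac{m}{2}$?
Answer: $\frac{4599}{5} \approx 919.8$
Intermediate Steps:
$f{\left(m \right)} = \frac{m}{2}$ ($f{\left(m \right)} = m \frac{1}{2} = \frac{m}{2}$)
$j{\left(d \right)} = - \frac{1}{2} - \frac{9 d}{10}$ ($j{\left(d \right)} = \frac{\left(-5 + d\right) \frac{1}{6 - 1}}{2} - d = \frac{\left(-5 + d\right) \frac{1}{5}}{2} - d = \frac{-1 + \frac{d}{5}}{2} - d = \left(- \frac{1}{2} + \frac{d}{10}\right) - d = - \frac{1}{2} - \frac{9 d}{10}$)
$g{\left(B,I \right)} = - 6 I$
$g{\left(5,\left(-1\right) 3 \right)} \left(48 + j{\left(-4 \right)}\right) = - 6 \left(\left(-1\right) 3\right) \left(48 - - \frac{31}{10}\right) = \left(-6\right) \left(-3\right) \left(48 + \left(- \frac{1}{2} + \frac{18}{5}\right)\right) = 18 \left(48 + \frac{31}{10}\right) = 18 \cdot \frac{511}{10} = \frac{4599}{5}$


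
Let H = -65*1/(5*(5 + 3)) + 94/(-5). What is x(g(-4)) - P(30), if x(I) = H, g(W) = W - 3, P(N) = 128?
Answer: -5937/40 ≈ -148.43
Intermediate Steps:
g(W) = -3 + W
H = -817/40 (H = -65/(5*8) + 94*(-⅕) = -65/40 - 94/5 = -65*1/40 - 94/5 = -13/8 - 94/5 = -817/40 ≈ -20.425)
x(I) = -817/40
x(g(-4)) - P(30) = -817/40 - 1*128 = -817/40 - 128 = -5937/40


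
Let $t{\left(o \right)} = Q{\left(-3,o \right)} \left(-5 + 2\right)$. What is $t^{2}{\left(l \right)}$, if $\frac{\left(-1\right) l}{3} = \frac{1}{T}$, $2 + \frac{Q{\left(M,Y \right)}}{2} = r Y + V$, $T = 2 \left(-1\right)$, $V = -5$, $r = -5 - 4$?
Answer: $15129$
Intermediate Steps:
$r = -9$
$T = -2$
$Q{\left(M,Y \right)} = -14 - 18 Y$ ($Q{\left(M,Y \right)} = -4 + 2 \left(- 9 Y - 5\right) = -4 + 2 \left(-5 - 9 Y\right) = -4 - \left(10 + 18 Y\right) = -14 - 18 Y$)
$l = \frac{3}{2}$ ($l = - \frac{3}{-2} = \left(-3\right) \left(- \frac{1}{2}\right) = \frac{3}{2} \approx 1.5$)
$t{\left(o \right)} = 42 + 54 o$ ($t{\left(o \right)} = \left(-14 - 18 o\right) \left(-5 + 2\right) = \left(-14 - 18 o\right) \left(-3\right) = 42 + 54 o$)
$t^{2}{\left(l \right)} = \left(42 + 54 \cdot \frac{3}{2}\right)^{2} = \left(42 + 81\right)^{2} = 123^{2} = 15129$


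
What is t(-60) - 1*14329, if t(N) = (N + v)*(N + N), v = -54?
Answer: -649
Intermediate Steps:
t(N) = 2*N*(-54 + N) (t(N) = (N - 54)*(N + N) = (-54 + N)*(2*N) = 2*N*(-54 + N))
t(-60) - 1*14329 = 2*(-60)*(-54 - 60) - 1*14329 = 2*(-60)*(-114) - 14329 = 13680 - 14329 = -649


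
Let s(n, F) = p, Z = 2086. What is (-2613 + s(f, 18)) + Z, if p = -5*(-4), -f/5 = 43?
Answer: -507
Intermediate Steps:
f = -215 (f = -5*43 = -215)
p = 20
s(n, F) = 20
(-2613 + s(f, 18)) + Z = (-2613 + 20) + 2086 = -2593 + 2086 = -507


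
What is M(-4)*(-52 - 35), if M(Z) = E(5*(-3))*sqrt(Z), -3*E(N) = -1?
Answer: -58*I ≈ -58.0*I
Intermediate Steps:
E(N) = 1/3 (E(N) = -1/3*(-1) = 1/3)
M(Z) = sqrt(Z)/3
M(-4)*(-52 - 35) = (sqrt(-4)/3)*(-52 - 35) = ((2*I)/3)*(-87) = (2*I/3)*(-87) = -58*I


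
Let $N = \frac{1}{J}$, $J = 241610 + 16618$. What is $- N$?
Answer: $- \frac{1}{258228} \approx -3.8725 \cdot 10^{-6}$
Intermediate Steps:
$J = 258228$
$N = \frac{1}{258228} \approx 3.8725 \cdot 10^{-6}$
$- N = \left(-1\right) \frac{1}{258228} = - \frac{1}{258228}$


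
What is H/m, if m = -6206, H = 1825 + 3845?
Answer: -2835/3103 ≈ -0.91363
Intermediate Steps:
H = 5670
H/m = 5670/(-6206) = 5670*(-1/6206) = -2835/3103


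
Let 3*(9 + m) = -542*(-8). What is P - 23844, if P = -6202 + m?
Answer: -85829/3 ≈ -28610.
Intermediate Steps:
m = 4309/3 (m = -9 + (-542*(-8))/3 = -9 + (⅓)*4336 = -9 + 4336/3 = 4309/3 ≈ 1436.3)
P = -14297/3 (P = -6202 + 4309/3 = -14297/3 ≈ -4765.7)
P - 23844 = -14297/3 - 23844 = -85829/3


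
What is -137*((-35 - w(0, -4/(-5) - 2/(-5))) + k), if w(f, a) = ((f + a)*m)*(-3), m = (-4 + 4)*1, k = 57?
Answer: -3014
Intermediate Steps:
m = 0 (m = 0*1 = 0)
w(f, a) = 0 (w(f, a) = ((f + a)*0)*(-3) = ((a + f)*0)*(-3) = 0*(-3) = 0)
-137*((-35 - w(0, -4/(-5) - 2/(-5))) + k) = -137*((-35 - 1*0) + 57) = -137*((-35 + 0) + 57) = -137*(-35 + 57) = -137*22 = -3014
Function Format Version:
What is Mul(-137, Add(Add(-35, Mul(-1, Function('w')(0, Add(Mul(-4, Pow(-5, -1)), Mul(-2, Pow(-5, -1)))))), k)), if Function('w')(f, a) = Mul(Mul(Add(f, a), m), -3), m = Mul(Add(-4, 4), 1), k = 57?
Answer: -3014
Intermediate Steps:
m = 0 (m = Mul(0, 1) = 0)
Function('w')(f, a) = 0 (Function('w')(f, a) = Mul(Mul(Add(f, a), 0), -3) = Mul(Mul(Add(a, f), 0), -3) = Mul(0, -3) = 0)
Mul(-137, Add(Add(-35, Mul(-1, Function('w')(0, Add(Mul(-4, Pow(-5, -1)), Mul(-2, Pow(-5, -1)))))), k)) = Mul(-137, Add(Add(-35, Mul(-1, 0)), 57)) = Mul(-137, Add(Add(-35, 0), 57)) = Mul(-137, Add(-35, 57)) = Mul(-137, 22) = -3014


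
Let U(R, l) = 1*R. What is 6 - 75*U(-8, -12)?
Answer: 606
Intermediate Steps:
U(R, l) = R
6 - 75*U(-8, -12) = 6 - 75*(-8) = 6 + 600 = 606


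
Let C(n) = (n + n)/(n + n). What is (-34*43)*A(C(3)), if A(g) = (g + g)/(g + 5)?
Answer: -1462/3 ≈ -487.33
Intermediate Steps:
C(n) = 1 (C(n) = (2*n)/((2*n)) = (2*n)*(1/(2*n)) = 1)
A(g) = 2*g/(5 + g) (A(g) = (2*g)/(5 + g) = 2*g/(5 + g))
(-34*43)*A(C(3)) = (-34*43)*(2*1/(5 + 1)) = -2924/6 = -1462*⅓ = -1462/3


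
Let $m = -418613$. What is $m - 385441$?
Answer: $-804054$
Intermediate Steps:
$m - 385441 = -418613 - 385441 = -804054$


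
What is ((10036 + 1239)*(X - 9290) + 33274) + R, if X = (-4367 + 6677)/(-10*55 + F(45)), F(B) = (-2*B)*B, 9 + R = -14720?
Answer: -9635331765/92 ≈ -1.0473e+8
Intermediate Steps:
R = -14729 (R = -9 - 14720 = -14729)
F(B) = -2*B**2
X = -231/460 (X = (-4367 + 6677)/(-10*55 - 2*45**2) = 2310/(-550 - 2*2025) = 2310/(-550 - 4050) = 2310/(-4600) = 2310*(-1/4600) = -231/460 ≈ -0.50217)
((10036 + 1239)*(X - 9290) + 33274) + R = ((10036 + 1239)*(-231/460 - 9290) + 33274) - 14729 = (11275*(-4273631/460) + 33274) - 14729 = (-9637037905/92 + 33274) - 14729 = -9633976697/92 - 14729 = -9635331765/92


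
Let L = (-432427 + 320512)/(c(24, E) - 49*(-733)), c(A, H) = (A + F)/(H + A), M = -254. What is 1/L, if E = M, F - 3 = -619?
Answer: -1376917/4290075 ≈ -0.32095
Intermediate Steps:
F = -616 (F = 3 - 619 = -616)
E = -254
c(A, H) = (-616 + A)/(A + H) (c(A, H) = (A - 616)/(H + A) = (-616 + A)/(A + H))
L = -4290075/1376917 (L = (-432427 + 320512)/((-616 + 24)/(24 - 254) - 49*(-733)) = -111915/(-592/(-230) + 35917) = -111915/(-1/230*(-592) + 35917) = -111915/(296/115 + 35917) = -111915/4130751/115 = -111915*115/4130751 = -4290075/1376917 ≈ -3.1157)
1/L = 1/(-4290075/1376917) = -1376917/4290075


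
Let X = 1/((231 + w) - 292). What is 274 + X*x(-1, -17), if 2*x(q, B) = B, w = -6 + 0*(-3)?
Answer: 36733/134 ≈ 274.13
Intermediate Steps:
w = -6 (w = -6 + 0 = -6)
x(q, B) = B/2
X = -1/67 (X = 1/((231 - 6) - 292) = 1/(225 - 292) = 1/(-67) = -1/67 ≈ -0.014925)
274 + X*x(-1, -17) = 274 - (-17)/134 = 274 - 1/67*(-17/2) = 274 + 17/134 = 36733/134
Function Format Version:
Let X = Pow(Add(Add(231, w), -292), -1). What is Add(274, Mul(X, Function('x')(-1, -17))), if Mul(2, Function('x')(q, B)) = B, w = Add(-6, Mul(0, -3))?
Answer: Rational(36733, 134) ≈ 274.13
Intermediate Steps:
w = -6 (w = Add(-6, 0) = -6)
Function('x')(q, B) = Mul(Rational(1, 2), B)
X = Rational(-1, 67) (X = Pow(Add(Add(231, -6), -292), -1) = Pow(Add(225, -292), -1) = Pow(-67, -1) = Rational(-1, 67) ≈ -0.014925)
Add(274, Mul(X, Function('x')(-1, -17))) = Add(274, Mul(Rational(-1, 67), Mul(Rational(1, 2), -17))) = Add(274, Mul(Rational(-1, 67), Rational(-17, 2))) = Add(274, Rational(17, 134)) = Rational(36733, 134)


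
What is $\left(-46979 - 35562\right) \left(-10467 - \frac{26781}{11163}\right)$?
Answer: $\frac{3215519526994}{3721} \approx 8.6415 \cdot 10^{8}$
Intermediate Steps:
$\left(-46979 - 35562\right) \left(-10467 - \frac{26781}{11163}\right) = - 82541 \left(-10467 - \frac{8927}{3721}\right) = \left(-82541\right) \left(- \frac{38956634}{3721}\right) = \frac{3215519526994}{3721}$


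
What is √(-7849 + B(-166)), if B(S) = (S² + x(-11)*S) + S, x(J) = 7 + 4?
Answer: √17715 ≈ 133.10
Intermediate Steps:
x(J) = 11
B(S) = S² + 12*S (B(S) = (S² + 11*S) + S = S² + 12*S)
√(-7849 + B(-166)) = √(-7849 - 166*(12 - 166)) = √(-7849 - 166*(-154)) = √(-7849 + 25564) = √17715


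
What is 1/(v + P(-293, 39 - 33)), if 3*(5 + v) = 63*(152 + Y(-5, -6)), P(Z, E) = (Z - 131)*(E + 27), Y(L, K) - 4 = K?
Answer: -1/10847 ≈ -9.2191e-5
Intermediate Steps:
Y(L, K) = 4 + K
P(Z, E) = (-131 + Z)*(27 + E)
v = 3145 (v = -5 + (63*(152 + (4 - 6)))/3 = -5 + (63*(152 - 2))/3 = -5 + (63*150)/3 = -5 + (1/3)*9450 = -5 + 3150 = 3145)
1/(v + P(-293, 39 - 33)) = 1/(3145 + (-3537 - 131*(39 - 33) + 27*(-293) + (39 - 33)*(-293))) = 1/(3145 + (-3537 - 131*6 - 7911 + 6*(-293))) = 1/(3145 + (-3537 - 786 - 7911 - 1758)) = 1/(3145 - 13992) = 1/(-10847) = -1/10847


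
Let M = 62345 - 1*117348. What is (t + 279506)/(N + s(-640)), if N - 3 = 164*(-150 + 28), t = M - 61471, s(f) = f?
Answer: -163032/20645 ≈ -7.8969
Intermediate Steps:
M = -55003 (M = 62345 - 117348 = -55003)
t = -116474 (t = -55003 - 61471 = -116474)
N = -20005 (N = 3 + 164*(-150 + 28) = 3 + 164*(-122) = 3 - 20008 = -20005)
(t + 279506)/(N + s(-640)) = (-116474 + 279506)/(-20005 - 640) = 163032/(-20645) = 163032*(-1/20645) = -163032/20645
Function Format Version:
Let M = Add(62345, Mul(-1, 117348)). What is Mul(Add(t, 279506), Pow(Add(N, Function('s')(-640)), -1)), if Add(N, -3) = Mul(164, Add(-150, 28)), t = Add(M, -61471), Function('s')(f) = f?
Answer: Rational(-163032, 20645) ≈ -7.8969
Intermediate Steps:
M = -55003 (M = Add(62345, -117348) = -55003)
t = -116474 (t = Add(-55003, -61471) = -116474)
N = -20005 (N = Add(3, Mul(164, Add(-150, 28))) = Add(3, Mul(164, -122)) = Add(3, -20008) = -20005)
Mul(Add(t, 279506), Pow(Add(N, Function('s')(-640)), -1)) = Mul(Add(-116474, 279506), Pow(Add(-20005, -640), -1)) = Mul(163032, Pow(-20645, -1)) = Mul(163032, Rational(-1, 20645)) = Rational(-163032, 20645)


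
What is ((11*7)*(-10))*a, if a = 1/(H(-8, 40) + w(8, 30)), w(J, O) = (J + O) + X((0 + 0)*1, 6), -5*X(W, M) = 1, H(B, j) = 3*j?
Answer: -3850/789 ≈ -4.8796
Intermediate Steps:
X(W, M) = -⅕ (X(W, M) = -⅕*1 = -⅕)
w(J, O) = -⅕ + J + O (w(J, O) = (J + O) - ⅕ = -⅕ + J + O)
a = 5/789 (a = 1/(3*40 + (-⅕ + 8 + 30)) = 1/(120 + 189/5) = 1/(789/5) = 5/789 ≈ 0.0063371)
((11*7)*(-10))*a = ((11*7)*(-10))*(5/789) = (77*(-10))*(5/789) = -770*5/789 = -3850/789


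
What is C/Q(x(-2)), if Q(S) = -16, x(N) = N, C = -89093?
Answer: 89093/16 ≈ 5568.3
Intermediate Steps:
C/Q(x(-2)) = -89093/(-16) = -89093*(-1/16) = 89093/16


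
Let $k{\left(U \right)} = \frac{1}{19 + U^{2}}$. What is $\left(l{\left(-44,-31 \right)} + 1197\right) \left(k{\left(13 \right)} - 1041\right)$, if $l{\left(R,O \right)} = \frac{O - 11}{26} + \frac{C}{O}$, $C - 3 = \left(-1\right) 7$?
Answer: $- \frac{23572516736}{18941} \approx -1.2445 \cdot 10^{6}$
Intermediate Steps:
$C = -4$ ($C = 3 - 7 = -4$)
$l{\left(R,O \right)} = - \frac{11}{26} - \frac{4}{O} + \frac{O}{26}$ ($l{\left(R,O \right)} = \frac{O - 11}{26} - \frac{4}{O} = \left(-11 + O\right) \frac{1}{26} - \frac{4}{O} = \left(- \frac{11}{26} + \frac{O}{26}\right) - \frac{4}{O} = - \frac{11}{26} - \frac{4}{O} + \frac{O}{26}$)
$\left(l{\left(-44,-31 \right)} + 1197\right) \left(k{\left(13 \right)} - 1041\right) = \left(\frac{-104 - 31 \left(-11 - 31\right)}{26 \left(-31\right)} + 1197\right) \left(\frac{1}{19 + 13^{2}} - 1041\right) = \left(\frac{1}{26} \left(- \frac{1}{31}\right) \left(-104 - -1302\right) + 1197\right) \left(\frac{1}{19 + 169} - 1041\right) = \left(\frac{1}{26} \left(- \frac{1}{31}\right) \left(-104 + 1302\right) + 1197\right) \left(\frac{1}{188} - 1041\right) = \left(\frac{1}{26} \left(- \frac{1}{31}\right) 1198 + 1197\right) \left(\frac{1}{188} - 1041\right) = \left(- \frac{599}{403} + 1197\right) \left(- \frac{195707}{188}\right) = \frac{481792}{403} \left(- \frac{195707}{188}\right) = - \frac{23572516736}{18941}$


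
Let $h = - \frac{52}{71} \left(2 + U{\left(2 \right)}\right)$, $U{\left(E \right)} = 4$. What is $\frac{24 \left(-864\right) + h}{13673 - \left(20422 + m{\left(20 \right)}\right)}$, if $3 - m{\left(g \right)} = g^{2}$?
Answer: $\frac{184071}{56374} \approx 3.2652$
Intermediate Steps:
$m{\left(g \right)} = 3 - g^{2}$
$h = - \frac{312}{71}$ ($h = - \frac{52}{71} \left(2 + 4\right) = \left(-52\right) \frac{1}{71} \cdot 6 = \left(- \frac{52}{71}\right) 6 = - \frac{312}{71} \approx -4.3944$)
$\frac{24 \left(-864\right) + h}{13673 - \left(20422 + m{\left(20 \right)}\right)} = \frac{24 \left(-864\right) - \frac{312}{71}}{13673 - \left(20425 - 400\right)} = \frac{-20736 - \frac{312}{71}}{13673 - \left(20425 - 400\right)} = - \frac{1472568}{71 \left(13673 - 20025\right)} = - \frac{1472568}{71 \left(-6352\right)} = \left(- \frac{1472568}{71}\right) \left(- \frac{1}{6352}\right) = \frac{184071}{56374}$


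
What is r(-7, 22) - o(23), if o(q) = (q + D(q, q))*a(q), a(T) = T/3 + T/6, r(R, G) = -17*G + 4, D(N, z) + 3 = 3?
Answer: -1269/2 ≈ -634.50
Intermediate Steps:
D(N, z) = 0 (D(N, z) = -3 + 3 = 0)
r(R, G) = 4 - 17*G
a(T) = T/2 (a(T) = T*(⅓) + T*(⅙) = T/3 + T/6 = T/2)
o(q) = q²/2 (o(q) = (q + 0)*(q/2) = q*(q/2) = q²/2)
r(-7, 22) - o(23) = (4 - 17*22) - 23²/2 = (4 - 374) - 529/2 = -370 - 1*529/2 = -370 - 529/2 = -1269/2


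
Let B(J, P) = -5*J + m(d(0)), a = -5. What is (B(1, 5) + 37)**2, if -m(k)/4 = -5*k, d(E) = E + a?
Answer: 4624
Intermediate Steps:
d(E) = -5 + E (d(E) = E - 5 = -5 + E)
m(k) = 20*k (m(k) = -(-20)*k = 20*k)
B(J, P) = -100 - 5*J (B(J, P) = -5*J + 20*(-5 + 0) = -5*J + 20*(-5) = -5*J - 100 = -100 - 5*J)
(B(1, 5) + 37)**2 = ((-100 - 5*1) + 37)**2 = ((-100 - 5) + 37)**2 = (-105 + 37)**2 = (-68)**2 = 4624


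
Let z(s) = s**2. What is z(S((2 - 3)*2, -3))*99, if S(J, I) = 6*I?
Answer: 32076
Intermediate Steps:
z(S((2 - 3)*2, -3))*99 = (6*(-3))**2*99 = (-18)**2*99 = 324*99 = 32076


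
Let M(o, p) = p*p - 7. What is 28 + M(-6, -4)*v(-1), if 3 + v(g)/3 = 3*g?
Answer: -134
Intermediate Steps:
M(o, p) = -7 + p² (M(o, p) = p² - 7 = -7 + p²)
v(g) = -9 + 9*g (v(g) = -9 + 3*(3*g) = -9 + 9*g)
28 + M(-6, -4)*v(-1) = 28 + (-7 + (-4)²)*(-9 + 9*(-1)) = 28 + (-7 + 16)*(-9 - 9) = 28 + 9*(-18) = 28 - 162 = -134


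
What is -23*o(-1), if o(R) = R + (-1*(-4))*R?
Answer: 115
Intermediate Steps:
o(R) = 5*R (o(R) = R + 4*R = 5*R)
-23*o(-1) = -115*(-1) = -23*(-5) = 115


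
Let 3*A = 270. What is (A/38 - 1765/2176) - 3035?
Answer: -125414655/41344 ≈ -3033.4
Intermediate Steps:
A = 90 (A = (⅓)*270 = 90)
(A/38 - 1765/2176) - 3035 = (90/38 - 1765/2176) - 3035 = (90*(1/38) - 1765*1/2176) - 3035 = (45/19 - 1765/2176) - 3035 = 64385/41344 - 3035 = -125414655/41344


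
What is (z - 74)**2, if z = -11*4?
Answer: 13924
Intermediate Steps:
z = -44
(z - 74)**2 = (-44 - 74)**2 = (-118)**2 = 13924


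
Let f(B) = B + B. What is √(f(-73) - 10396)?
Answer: I*√10542 ≈ 102.67*I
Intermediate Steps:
f(B) = 2*B
√(f(-73) - 10396) = √(2*(-73) - 10396) = √(-146 - 10396) = √(-10542) = I*√10542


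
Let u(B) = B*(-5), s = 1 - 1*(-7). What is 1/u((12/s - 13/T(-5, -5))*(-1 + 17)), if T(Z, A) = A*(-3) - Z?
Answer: -1/68 ≈ -0.014706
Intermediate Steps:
T(Z, A) = -Z - 3*A (T(Z, A) = -3*A - Z = -Z - 3*A)
s = 8 (s = 1 + 7 = 8)
u(B) = -5*B
1/u((12/s - 13/T(-5, -5))*(-1 + 17)) = 1/(-5*(12/8 - 13/(-1*(-5) - 3*(-5)))*(-1 + 17)) = 1/(-5*(12*(1/8) - 13/(5 + 15))*16) = 1/(-5*(3/2 - 13/20)*16) = 1/(-17*16/4) = 1/(-5*68/5) = 1/(-68) = -1/68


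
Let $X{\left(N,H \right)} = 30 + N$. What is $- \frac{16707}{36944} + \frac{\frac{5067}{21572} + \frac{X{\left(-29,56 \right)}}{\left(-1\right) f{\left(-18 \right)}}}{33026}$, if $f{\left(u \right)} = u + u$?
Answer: $- \frac{13390282673539}{29610301274064} \approx -0.45222$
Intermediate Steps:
$f{\left(u \right)} = 2 u$
$- \frac{16707}{36944} + \frac{\frac{5067}{21572} + \frac{X{\left(-29,56 \right)}}{\left(-1\right) f{\left(-18 \right)}}}{33026} = - \frac{16707}{36944} + \frac{\frac{5067}{21572} + \frac{30 - 29}{\left(-1\right) 2 \left(-18\right)}}{33026} = \left(-16707\right) \frac{1}{36944} + \left(5067 \cdot \frac{1}{21572} + 1 \frac{1}{\left(-1\right) \left(-36\right)}\right) \frac{1}{33026} = - \frac{16707}{36944} + \left(\frac{5067}{21572} + 1 \cdot \frac{1}{36}\right) \frac{1}{33026} = - \frac{16707}{36944} + \left(\frac{5067}{21572} + \frac{1}{36}\right) \frac{1}{33026} = - \frac{16707}{36944} + \frac{12749}{48537} \cdot \frac{1}{33026} = - \frac{16707}{36944} + \frac{12749}{1602982962} = - \frac{13390282673539}{29610301274064}$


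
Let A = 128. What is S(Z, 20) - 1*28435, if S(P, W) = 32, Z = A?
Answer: -28403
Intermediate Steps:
Z = 128
S(Z, 20) - 1*28435 = 32 - 1*28435 = 32 - 28435 = -28403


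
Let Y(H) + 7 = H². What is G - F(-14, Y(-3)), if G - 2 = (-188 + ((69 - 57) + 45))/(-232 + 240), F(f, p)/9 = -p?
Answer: 29/8 ≈ 3.6250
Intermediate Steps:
Y(H) = -7 + H²
F(f, p) = -9*p (F(f, p) = 9*(-p) = -9*p)
G = -115/8 (G = 2 + (-188 + ((69 - 57) + 45))/(-232 + 240) = 2 + (-188 + (12 + 45))/8 = 2 + (-188 + 57)*(⅛) = 2 - 131*⅛ = 2 - 131/8 = -115/8 ≈ -14.375)
G - F(-14, Y(-3)) = -115/8 - (-9)*(-7 + (-3)²) = -115/8 - (-9)*(-7 + 9) = -115/8 - (-9)*2 = -115/8 - 1*(-18) = -115/8 + 18 = 29/8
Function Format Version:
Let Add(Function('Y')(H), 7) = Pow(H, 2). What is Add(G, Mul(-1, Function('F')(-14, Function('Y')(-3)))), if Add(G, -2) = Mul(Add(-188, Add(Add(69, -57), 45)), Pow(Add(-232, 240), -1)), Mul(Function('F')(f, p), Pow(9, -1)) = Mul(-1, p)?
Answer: Rational(29, 8) ≈ 3.6250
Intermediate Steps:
Function('Y')(H) = Add(-7, Pow(H, 2))
Function('F')(f, p) = Mul(-9, p) (Function('F')(f, p) = Mul(9, Mul(-1, p)) = Mul(-9, p))
G = Rational(-115, 8) (G = Add(2, Mul(Add(-188, Add(Add(69, -57), 45)), Pow(Add(-232, 240), -1))) = Add(2, Mul(Add(-188, Add(12, 45)), Pow(8, -1))) = Add(2, Mul(Add(-188, 57), Rational(1, 8))) = Add(2, Mul(-131, Rational(1, 8))) = Add(2, Rational(-131, 8)) = Rational(-115, 8) ≈ -14.375)
Add(G, Mul(-1, Function('F')(-14, Function('Y')(-3)))) = Add(Rational(-115, 8), Mul(-1, Mul(-9, Add(-7, Pow(-3, 2))))) = Add(Rational(-115, 8), Mul(-1, Mul(-9, Add(-7, 9)))) = Add(Rational(-115, 8), Mul(-1, Mul(-9, 2))) = Add(Rational(-115, 8), Mul(-1, -18)) = Add(Rational(-115, 8), 18) = Rational(29, 8)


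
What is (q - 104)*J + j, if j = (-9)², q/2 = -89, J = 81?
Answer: -22761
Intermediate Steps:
q = -178 (q = 2*(-89) = -178)
j = 81
(q - 104)*J + j = (-178 - 104)*81 + 81 = -282*81 + 81 = -22842 + 81 = -22761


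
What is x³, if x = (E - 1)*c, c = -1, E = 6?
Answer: -125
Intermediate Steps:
x = -5 (x = (6 - 1)*(-1) = 5*(-1) = -5)
x³ = (-5)³ = -125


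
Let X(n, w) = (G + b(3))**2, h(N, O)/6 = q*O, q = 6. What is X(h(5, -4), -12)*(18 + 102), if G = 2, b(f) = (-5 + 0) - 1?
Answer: 1920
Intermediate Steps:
b(f) = -6 (b(f) = -5 - 1 = -6)
h(N, O) = 36*O (h(N, O) = 6*(6*O) = 36*O)
X(n, w) = 16 (X(n, w) = (2 - 6)**2 = (-4)**2 = 16)
X(h(5, -4), -12)*(18 + 102) = 16*(18 + 102) = 16*120 = 1920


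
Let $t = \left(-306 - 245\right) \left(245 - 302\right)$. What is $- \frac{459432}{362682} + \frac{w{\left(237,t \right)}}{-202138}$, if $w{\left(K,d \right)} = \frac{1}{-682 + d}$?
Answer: $- \frac{158521652856349}{125139193817450} \approx -1.2668$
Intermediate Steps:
$t = 31407$ ($t = \left(-551\right) \left(-57\right) = 31407$)
$- \frac{459432}{362682} + \frac{w{\left(237,t \right)}}{-202138} = - \frac{459432}{362682} + \frac{1}{\left(-682 + 31407\right) \left(-202138\right)} = \left(-459432\right) \frac{1}{362682} + \frac{1}{30725} \left(- \frac{1}{202138}\right) = - \frac{25524}{20149} + \frac{1}{30725} \left(- \frac{1}{202138}\right) = - \frac{25524}{20149} - \frac{1}{6210690050} = - \frac{158521652856349}{125139193817450}$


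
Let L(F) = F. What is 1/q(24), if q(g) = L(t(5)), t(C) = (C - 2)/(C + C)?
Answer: 10/3 ≈ 3.3333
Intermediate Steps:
t(C) = (-2 + C)/(2*C) (t(C) = (-2 + C)/((2*C)) = (-2 + C)*(1/(2*C)) = (-2 + C)/(2*C))
q(g) = 3/10 (q(g) = (½)*(-2 + 5)/5 = (½)*(⅕)*3 = 3/10)
1/q(24) = 1/(3/10) = 10/3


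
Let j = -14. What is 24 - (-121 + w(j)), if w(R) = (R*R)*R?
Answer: 2889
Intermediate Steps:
w(R) = R³ (w(R) = R²*R = R³)
24 - (-121 + w(j)) = 24 - (-121 + (-14)³) = 24 - (-121 - 2744) = 24 - 1*(-2865) = 24 + 2865 = 2889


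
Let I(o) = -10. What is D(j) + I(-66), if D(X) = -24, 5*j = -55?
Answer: -34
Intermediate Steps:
j = -11 (j = (⅕)*(-55) = -11)
D(j) + I(-66) = -24 - 10 = -34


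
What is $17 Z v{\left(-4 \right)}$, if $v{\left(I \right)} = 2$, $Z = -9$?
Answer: $-306$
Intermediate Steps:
$17 Z v{\left(-4 \right)} = 17 \left(-9\right) 2 = \left(-153\right) 2 = -306$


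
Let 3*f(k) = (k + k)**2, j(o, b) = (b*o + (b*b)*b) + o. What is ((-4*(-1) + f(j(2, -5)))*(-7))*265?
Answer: -131274640/3 ≈ -4.3758e+7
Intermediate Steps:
j(o, b) = o + b**3 + b*o (j(o, b) = (b*o + b**2*b) + o = (b*o + b**3) + o = (b**3 + b*o) + o = o + b**3 + b*o)
f(k) = 4*k**2/3 (f(k) = (k + k)**2/3 = (2*k)**2/3 = (4*k**2)/3 = 4*k**2/3)
((-4*(-1) + f(j(2, -5)))*(-7))*265 = ((-4*(-1) + 4*(2 + (-5)**3 - 5*2)**2/3)*(-7))*265 = ((4 + 4*(2 - 125 - 10)**2/3)*(-7))*265 = ((4 + (4/3)*(-133)**2)*(-7))*265 = ((4 + (4/3)*17689)*(-7))*265 = ((4 + 70756/3)*(-7))*265 = ((70768/3)*(-7))*265 = -495376/3*265 = -131274640/3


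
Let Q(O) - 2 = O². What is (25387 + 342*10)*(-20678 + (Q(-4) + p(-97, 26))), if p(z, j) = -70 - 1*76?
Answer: -599358442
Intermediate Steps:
Q(O) = 2 + O²
p(z, j) = -146 (p(z, j) = -70 - 76 = -146)
(25387 + 342*10)*(-20678 + (Q(-4) + p(-97, 26))) = (25387 + 342*10)*(-20678 + ((2 + (-4)²) - 146)) = (25387 + 3420)*(-20678 + ((2 + 16) - 146)) = 28807*(-20678 + (18 - 146)) = 28807*(-20678 - 128) = 28807*(-20806) = -599358442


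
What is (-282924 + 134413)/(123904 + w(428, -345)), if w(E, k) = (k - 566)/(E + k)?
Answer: -12326413/10283121 ≈ -1.1987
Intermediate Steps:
w(E, k) = (-566 + k)/(E + k)
(-282924 + 134413)/(123904 + w(428, -345)) = (-282924 + 134413)/(123904 + (-566 - 345)/(428 - 345)) = -148511/(123904 - 911/83) = -148511/10283121/83 = -148511*83/10283121 = -12326413/10283121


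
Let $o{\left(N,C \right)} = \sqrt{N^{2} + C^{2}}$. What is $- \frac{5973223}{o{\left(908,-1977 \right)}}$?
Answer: $- \frac{5973223 \sqrt{4732993}}{4732993} \approx -2745.6$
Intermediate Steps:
$o{\left(N,C \right)} = \sqrt{C^{2} + N^{2}}$
$- \frac{5973223}{o{\left(908,-1977 \right)}} = - \frac{5973223}{\sqrt{\left(-1977\right)^{2} + 908^{2}}} = - \frac{5973223}{\sqrt{3908529 + 824464}} = - \frac{5973223}{\sqrt{4732993}} = - 5973223 \frac{\sqrt{4732993}}{4732993} = - \frac{5973223 \sqrt{4732993}}{4732993}$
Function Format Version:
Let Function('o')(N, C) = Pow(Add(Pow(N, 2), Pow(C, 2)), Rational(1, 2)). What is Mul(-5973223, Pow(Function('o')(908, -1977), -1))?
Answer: Mul(Rational(-5973223, 4732993), Pow(4732993, Rational(1, 2))) ≈ -2745.6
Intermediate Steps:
Function('o')(N, C) = Pow(Add(Pow(C, 2), Pow(N, 2)), Rational(1, 2))
Mul(-5973223, Pow(Function('o')(908, -1977), -1)) = Mul(-5973223, Pow(Pow(Add(Pow(-1977, 2), Pow(908, 2)), Rational(1, 2)), -1)) = Mul(-5973223, Pow(Pow(Add(3908529, 824464), Rational(1, 2)), -1)) = Mul(-5973223, Pow(Pow(4732993, Rational(1, 2)), -1)) = Mul(-5973223, Mul(Rational(1, 4732993), Pow(4732993, Rational(1, 2)))) = Mul(Rational(-5973223, 4732993), Pow(4732993, Rational(1, 2)))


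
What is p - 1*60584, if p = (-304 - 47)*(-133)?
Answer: -13901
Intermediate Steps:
p = 46683 (p = -351*(-133) = 46683)
p - 1*60584 = 46683 - 1*60584 = 46683 - 60584 = -13901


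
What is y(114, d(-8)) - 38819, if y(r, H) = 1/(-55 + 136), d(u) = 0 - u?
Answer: -3144338/81 ≈ -38819.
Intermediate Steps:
d(u) = -u
y(r, H) = 1/81
y(114, d(-8)) - 38819 = 1/81 - 38819 = -3144338/81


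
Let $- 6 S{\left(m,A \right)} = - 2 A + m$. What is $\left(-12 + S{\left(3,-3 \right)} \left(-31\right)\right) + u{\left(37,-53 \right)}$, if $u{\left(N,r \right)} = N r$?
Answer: $- \frac{3853}{2} \approx -1926.5$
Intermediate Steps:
$S{\left(m,A \right)} = - \frac{m}{6} + \frac{A}{3}$ ($S{\left(m,A \right)} = - \frac{- 2 A + m}{6} = - \frac{m - 2 A}{6} = - \frac{m}{6} + \frac{A}{3}$)
$\left(-12 + S{\left(3,-3 \right)} \left(-31\right)\right) + u{\left(37,-53 \right)} = \left(-12 + \left(\left(- \frac{1}{6}\right) 3 + \frac{1}{3} \left(-3\right)\right) \left(-31\right)\right) + 37 \left(-53\right) = \left(-12 + \left(- \frac{1}{2} - 1\right) \left(-31\right)\right) - 1961 = \left(-12 - - \frac{93}{2}\right) - 1961 = \left(-12 + \frac{93}{2}\right) - 1961 = \frac{69}{2} - 1961 = - \frac{3853}{2}$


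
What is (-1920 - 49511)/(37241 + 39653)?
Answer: -51431/76894 ≈ -0.66886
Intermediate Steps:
(-1920 - 49511)/(37241 + 39653) = -51431/76894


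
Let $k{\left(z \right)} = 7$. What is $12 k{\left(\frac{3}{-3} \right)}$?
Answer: $84$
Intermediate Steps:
$12 k{\left(\frac{3}{-3} \right)} = 12 \cdot 7 = 84$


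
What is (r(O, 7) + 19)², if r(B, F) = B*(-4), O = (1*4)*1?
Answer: 9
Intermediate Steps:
O = 4 (O = 4*1 = 4)
r(B, F) = -4*B
(r(O, 7) + 19)² = (-4*4 + 19)² = (-16 + 19)² = 3² = 9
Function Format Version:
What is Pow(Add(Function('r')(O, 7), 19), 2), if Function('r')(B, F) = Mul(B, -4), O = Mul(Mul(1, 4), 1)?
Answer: 9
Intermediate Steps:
O = 4 (O = Mul(4, 1) = 4)
Function('r')(B, F) = Mul(-4, B)
Pow(Add(Function('r')(O, 7), 19), 2) = Pow(Add(Mul(-4, 4), 19), 2) = Pow(Add(-16, 19), 2) = Pow(3, 2) = 9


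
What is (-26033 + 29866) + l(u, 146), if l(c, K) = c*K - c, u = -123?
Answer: -14002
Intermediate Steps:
l(c, K) = -c + K*c (l(c, K) = K*c - c = -c + K*c)
(-26033 + 29866) + l(u, 146) = (-26033 + 29866) - 123*(-1 + 146) = 3833 - 123*145 = 3833 - 17835 = -14002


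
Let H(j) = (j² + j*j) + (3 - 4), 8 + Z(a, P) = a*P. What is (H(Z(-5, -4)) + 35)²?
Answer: 103684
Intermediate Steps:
Z(a, P) = -8 + P*a (Z(a, P) = -8 + a*P = -8 + P*a)
H(j) = -1 + 2*j² (H(j) = (j² + j²) - 1 = 2*j² - 1 = -1 + 2*j²)
(H(Z(-5, -4)) + 35)² = ((-1 + 2*(-8 - 4*(-5))²) + 35)² = ((-1 + 2*(-8 + 20)²) + 35)² = ((-1 + 2*12²) + 35)² = ((-1 + 2*144) + 35)² = ((-1 + 288) + 35)² = (287 + 35)² = 322² = 103684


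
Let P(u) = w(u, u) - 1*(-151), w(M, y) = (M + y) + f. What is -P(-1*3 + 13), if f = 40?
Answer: -211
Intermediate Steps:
w(M, y) = 40 + M + y (w(M, y) = (M + y) + 40 = 40 + M + y)
P(u) = 191 + 2*u (P(u) = (40 + u + u) - 1*(-151) = (40 + 2*u) + 151 = 191 + 2*u)
-P(-1*3 + 13) = -(191 + 2*(-1*3 + 13)) = -(191 + 2*(-3 + 13)) = -(191 + 2*10) = -(191 + 20) = -1*211 = -211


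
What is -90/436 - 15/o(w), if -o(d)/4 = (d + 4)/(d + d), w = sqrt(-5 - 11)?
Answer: 1545/436 + 15*I/4 ≈ 3.5436 + 3.75*I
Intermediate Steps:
w = 4*I (w = sqrt(-16) = 4*I ≈ 4.0*I)
o(d) = -2*(4 + d)/d (o(d) = -4*(d + 4)/(d + d) = -4*(4 + d)/(2*d) = -4*(4 + d)*1/(2*d) = -2*(4 + d)/d)
-90/436 - 15/o(w) = -90/436 - 15/(-2 - 8*(-I/4)) = -90*1/436 - 15/(-2 - (-2)*I) = -45/218 - 15*(-2 - 2*I)/8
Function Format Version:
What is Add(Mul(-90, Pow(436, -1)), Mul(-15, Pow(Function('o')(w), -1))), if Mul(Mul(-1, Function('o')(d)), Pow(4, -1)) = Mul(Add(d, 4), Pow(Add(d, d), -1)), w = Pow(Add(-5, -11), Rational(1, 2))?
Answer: Add(Rational(1545, 436), Mul(Rational(15, 4), I)) ≈ Add(3.5436, Mul(3.7500, I))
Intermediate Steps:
w = Mul(4, I) (w = Pow(-16, Rational(1, 2)) = Mul(4, I) ≈ Mul(4.0000, I))
Function('o')(d) = Mul(-2, Pow(d, -1), Add(4, d)) (Function('o')(d) = Mul(-4, Mul(Add(d, 4), Pow(Add(d, d), -1))) = Mul(-4, Mul(Add(4, d), Pow(Mul(2, d), -1))) = Mul(-4, Mul(Add(4, d), Mul(Rational(1, 2), Pow(d, -1)))) = Mul(-4, Mul(Rational(1, 2), Pow(d, -1), Add(4, d))) = Mul(-2, Pow(d, -1), Add(4, d)))
Add(Mul(-90, Pow(436, -1)), Mul(-15, Pow(Function('o')(w), -1))) = Add(Mul(-90, Pow(436, -1)), Mul(-15, Pow(Add(-2, Mul(-8, Pow(Mul(4, I), -1))), -1))) = Add(Mul(-90, Rational(1, 436)), Mul(-15, Pow(Add(-2, Mul(-8, Mul(Rational(-1, 4), I))), -1))) = Add(Rational(-45, 218), Mul(-15, Pow(Add(-2, Mul(2, I)), -1))) = Add(Rational(-45, 218), Mul(-15, Mul(Rational(1, 8), Add(-2, Mul(-2, I))))) = Add(Rational(-45, 218), Mul(Rational(-15, 8), Add(-2, Mul(-2, I))))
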